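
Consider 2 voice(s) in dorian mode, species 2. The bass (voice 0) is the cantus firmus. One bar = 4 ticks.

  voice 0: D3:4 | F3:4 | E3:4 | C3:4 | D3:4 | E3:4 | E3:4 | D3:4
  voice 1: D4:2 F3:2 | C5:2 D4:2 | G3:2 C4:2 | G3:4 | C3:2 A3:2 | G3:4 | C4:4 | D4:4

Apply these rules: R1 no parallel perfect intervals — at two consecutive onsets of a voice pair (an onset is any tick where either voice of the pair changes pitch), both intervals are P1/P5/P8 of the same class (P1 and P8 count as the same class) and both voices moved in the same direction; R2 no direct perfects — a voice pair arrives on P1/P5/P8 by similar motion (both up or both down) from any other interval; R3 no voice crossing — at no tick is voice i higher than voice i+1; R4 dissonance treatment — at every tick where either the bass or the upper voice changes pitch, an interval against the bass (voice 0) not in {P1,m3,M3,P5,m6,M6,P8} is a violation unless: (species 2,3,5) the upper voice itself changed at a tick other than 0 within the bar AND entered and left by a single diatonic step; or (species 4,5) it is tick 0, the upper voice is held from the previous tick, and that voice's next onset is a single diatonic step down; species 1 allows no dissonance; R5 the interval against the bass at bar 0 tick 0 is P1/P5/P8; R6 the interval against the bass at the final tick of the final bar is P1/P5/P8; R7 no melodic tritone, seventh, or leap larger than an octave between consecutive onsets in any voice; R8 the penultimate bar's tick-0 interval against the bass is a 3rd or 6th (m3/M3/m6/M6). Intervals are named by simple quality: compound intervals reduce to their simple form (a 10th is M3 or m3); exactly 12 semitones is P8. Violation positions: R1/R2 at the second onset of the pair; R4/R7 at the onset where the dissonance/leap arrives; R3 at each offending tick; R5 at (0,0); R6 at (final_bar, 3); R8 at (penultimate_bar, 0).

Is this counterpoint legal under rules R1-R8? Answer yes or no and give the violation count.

bar 0: v0=D3 v1=D4 (P8)
bar 1: v0=F3 v1=C5 (P5)
bar 2: v0=E3 v1=G3 (m3)
bar 3: v0=C3 v1=G3 (P5)
bar 4: v0=D3 v1=C3 (M2)
bar 5: v0=E3 v1=G3 (m3)
bar 6: v0=E3 v1=C4 (m6)
bar 7: v0=D3 v1=D4 (P8)
  R2 @ bar1.0: D3/F3 m3 -> F3/C5 P5 similar
  R7 @ bar1.0: F3->C5 leap 19st
  R7 @ bar1.2: C5->D4 leap 10st
  R2 @ bar3.0: E3/C4 m6 -> C3/G3 P5 similar
  R3 @ bar4.0: D3 above C3
  R4 @ bar4.0: D3/C3 M2 untreated
  R3 @ bar4.1: D3 above C3

No (7 violations)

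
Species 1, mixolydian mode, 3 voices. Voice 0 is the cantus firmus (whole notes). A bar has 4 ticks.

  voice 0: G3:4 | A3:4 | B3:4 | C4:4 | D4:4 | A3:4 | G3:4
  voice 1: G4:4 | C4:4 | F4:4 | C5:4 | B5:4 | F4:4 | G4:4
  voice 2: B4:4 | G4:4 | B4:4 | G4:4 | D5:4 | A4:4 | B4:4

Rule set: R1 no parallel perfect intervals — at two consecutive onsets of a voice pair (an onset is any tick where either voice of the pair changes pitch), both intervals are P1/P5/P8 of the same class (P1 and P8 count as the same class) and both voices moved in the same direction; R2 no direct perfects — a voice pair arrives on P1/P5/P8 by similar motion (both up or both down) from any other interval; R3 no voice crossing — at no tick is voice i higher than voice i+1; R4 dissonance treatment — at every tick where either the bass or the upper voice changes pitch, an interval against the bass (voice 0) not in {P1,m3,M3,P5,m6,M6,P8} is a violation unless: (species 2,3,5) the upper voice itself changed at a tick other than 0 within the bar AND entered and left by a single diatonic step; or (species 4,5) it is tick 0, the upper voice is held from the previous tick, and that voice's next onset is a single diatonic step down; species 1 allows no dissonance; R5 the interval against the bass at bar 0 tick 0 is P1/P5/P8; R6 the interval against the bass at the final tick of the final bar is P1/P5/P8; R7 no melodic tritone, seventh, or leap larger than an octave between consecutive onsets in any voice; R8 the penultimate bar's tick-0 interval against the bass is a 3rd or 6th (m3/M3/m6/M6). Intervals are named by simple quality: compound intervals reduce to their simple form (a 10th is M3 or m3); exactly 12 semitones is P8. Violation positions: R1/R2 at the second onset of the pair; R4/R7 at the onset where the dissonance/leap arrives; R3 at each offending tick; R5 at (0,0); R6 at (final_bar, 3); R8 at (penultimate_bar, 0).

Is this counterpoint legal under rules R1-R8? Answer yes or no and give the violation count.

bar 0: v0=G3 v1=G4 v2=B4 (M3)
bar 1: v0=A3 v1=C4 v2=G4 (m7)
bar 2: v0=B3 v1=F4 v2=B4 (P8)
bar 3: v0=C4 v1=C5 v2=G4 (P5)
bar 4: v0=D4 v1=B5 v2=D5 (P8)
bar 5: v0=A3 v1=F4 v2=A4 (P8)
bar 6: v0=G3 v1=G4 v2=B4 (M3)
  R5 @ bar0.0: opens on M3
  R2 @ bar1.0: G4/B4 M3 -> C4/G4 P5 similar
  R4 @ bar1.0: A3/G4 m7 untreated
  R2 @ bar2.0: A3/G4 m7 -> B3/B4 P8 similar
  R4 @ bar2.0: B3/F4 TT untreated
  R2 @ bar3.0: B3/F4 TT -> C4/C5 P8 similar
  R3 @ bar3.0: C5 above G4
  R3 @ bar3.1: C5 above G4
  R3 @ bar3.2: C5 above G4
  R3 @ bar3.3: C5 above G4
  R2 @ bar4.0: C4/G4 P5 -> D4/D5 P8 similar
  R3 @ bar4.0: B5 above D5
  R7 @ bar4.0: C5->B5 leap 11st
  R3 @ bar4.1: B5 above D5
  R3 @ bar4.2: B5 above D5
  R3 @ bar4.3: B5 above D5
  R1 @ bar5.0: D4/D5 P8 -> A3/A4 P8 similar
  R7 @ bar5.0: B5->F4 leap 18st
  R8 @ bar5.0: penult P8 not 3rd/6th
  R6 @ bar6.3: closes on M3

No (20 violations)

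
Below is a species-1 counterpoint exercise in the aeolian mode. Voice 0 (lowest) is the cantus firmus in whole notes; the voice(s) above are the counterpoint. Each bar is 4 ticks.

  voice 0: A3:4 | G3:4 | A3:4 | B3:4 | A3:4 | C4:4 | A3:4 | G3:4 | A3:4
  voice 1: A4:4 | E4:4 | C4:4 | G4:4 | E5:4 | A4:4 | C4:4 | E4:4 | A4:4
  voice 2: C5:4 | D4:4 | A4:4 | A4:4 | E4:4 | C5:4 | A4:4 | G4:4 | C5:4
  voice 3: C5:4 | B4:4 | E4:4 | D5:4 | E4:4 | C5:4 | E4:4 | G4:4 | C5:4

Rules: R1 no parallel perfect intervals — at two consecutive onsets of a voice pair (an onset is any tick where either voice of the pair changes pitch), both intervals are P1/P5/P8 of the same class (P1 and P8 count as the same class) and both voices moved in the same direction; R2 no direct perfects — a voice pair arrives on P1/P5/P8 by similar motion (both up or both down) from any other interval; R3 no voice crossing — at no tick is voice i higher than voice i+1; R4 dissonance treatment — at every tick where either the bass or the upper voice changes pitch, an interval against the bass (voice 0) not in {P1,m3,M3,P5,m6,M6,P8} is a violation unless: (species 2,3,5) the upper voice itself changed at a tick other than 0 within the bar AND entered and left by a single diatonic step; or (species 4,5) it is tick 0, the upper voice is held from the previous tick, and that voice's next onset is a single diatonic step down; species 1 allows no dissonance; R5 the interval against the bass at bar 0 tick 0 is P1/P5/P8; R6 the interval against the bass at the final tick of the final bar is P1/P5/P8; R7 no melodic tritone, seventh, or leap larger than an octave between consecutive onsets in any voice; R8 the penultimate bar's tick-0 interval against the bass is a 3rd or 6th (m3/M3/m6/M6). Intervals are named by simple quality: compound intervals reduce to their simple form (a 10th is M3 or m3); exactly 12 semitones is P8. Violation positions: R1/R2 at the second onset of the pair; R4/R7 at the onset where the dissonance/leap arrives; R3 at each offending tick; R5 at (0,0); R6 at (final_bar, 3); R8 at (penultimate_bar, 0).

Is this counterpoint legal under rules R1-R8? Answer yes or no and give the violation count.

bar 0: v0=A3 v1=A4 v2=C5 v3=C5 (m3)
bar 1: v0=G3 v1=E4 v2=D4 v3=B4 (M3)
bar 2: v0=A3 v1=C4 v2=A4 v3=E4 (P5)
bar 3: v0=B3 v1=G4 v2=A4 v3=D5 (m3)
bar 4: v0=A3 v1=E5 v2=E4 v3=E4 (P5)
bar 5: v0=C4 v1=A4 v2=C5 v3=C5 (P8)
bar 6: v0=A3 v1=C4 v2=A4 v3=E4 (P5)
bar 7: v0=G3 v1=E4 v2=G4 v3=G4 (P8)
bar 8: v0=A3 v1=A4 v2=C5 v3=C5 (m3)
  R5 @ bar0.0: opens on m3
  R5 @ bar0.0: opens on m3
  R2 @ bar1.0: A3/C5 m3 -> G3/D4 P5 similar
  R2 @ bar1.0: A4/C5 m3 -> E4/B4 P5 similar
  R3 @ bar1.0: E4 above D4
  R7 @ bar1.0: C5->D4 leap 10st
  R3 @ bar1.1: E4 above D4
  R3 @ bar1.2: E4 above D4
  R3 @ bar1.3: E4 above D4
  R2 @ bar2.0: G3/D4 P5 -> A3/A4 P8 similar
  R3 @ bar2.0: A4 above E4
  R3 @ bar2.1: A4 above E4
  R3 @ bar2.2: A4 above E4
  R3 @ bar2.3: A4 above E4
  R2 @ bar3.0: C4/E4 M3 -> G4/D5 P5 similar
  R4 @ bar3.0: B3/A4 m7 untreated
  R7 @ bar3.0: E4->D5 leap 10st
  R2 @ bar4.0: B3/A4 m7 -> A3/E4 P5 similar
  R2 @ bar4.0: B3/D5 m3 -> A3/E4 P5 similar
  R2 @ bar4.0: A4/D5 P4 -> E4/E4 P1 similar
  R3 @ bar4.0: E5 above E4
  R7 @ bar4.0: D5->E4 leap 10st
  R3 @ bar4.1: E5 above E4
  R3 @ bar4.2: E5 above E4
  R3 @ bar4.3: E5 above E4
  R1 @ bar5.0: E4/E4 P1 -> C5/C5 P1 similar
  R2 @ bar5.0: A3/E4 P5 -> C4/C5 P8 similar
  R2 @ bar5.0: A3/E4 P5 -> C4/C5 P8 similar
  R1 @ bar6.0: C4/C5 P8 -> A3/A4 P8 similar
  R2 @ bar6.0: C4/C5 P8 -> A3/E4 P5 similar
  R3 @ bar6.0: A4 above E4
  R3 @ bar6.1: A4 above E4
  R3 @ bar6.2: A4 above E4
  R3 @ bar6.3: A4 above E4
  R1 @ bar7.0: A3/A4 P8 -> G3/G4 P8 similar
  R8 @ bar7.0: penult P8 not 3rd/6th
  R8 @ bar7.0: penult P8 not 3rd/6th
  R1 @ bar8.0: G4/G4 P1 -> C5/C5 P1 similar
  R2 @ bar8.0: G3/E4 M6 -> A3/A4 P8 similar
  R6 @ bar8.3: closes on m3
  R6 @ bar8.3: closes on m3

No (41 violations)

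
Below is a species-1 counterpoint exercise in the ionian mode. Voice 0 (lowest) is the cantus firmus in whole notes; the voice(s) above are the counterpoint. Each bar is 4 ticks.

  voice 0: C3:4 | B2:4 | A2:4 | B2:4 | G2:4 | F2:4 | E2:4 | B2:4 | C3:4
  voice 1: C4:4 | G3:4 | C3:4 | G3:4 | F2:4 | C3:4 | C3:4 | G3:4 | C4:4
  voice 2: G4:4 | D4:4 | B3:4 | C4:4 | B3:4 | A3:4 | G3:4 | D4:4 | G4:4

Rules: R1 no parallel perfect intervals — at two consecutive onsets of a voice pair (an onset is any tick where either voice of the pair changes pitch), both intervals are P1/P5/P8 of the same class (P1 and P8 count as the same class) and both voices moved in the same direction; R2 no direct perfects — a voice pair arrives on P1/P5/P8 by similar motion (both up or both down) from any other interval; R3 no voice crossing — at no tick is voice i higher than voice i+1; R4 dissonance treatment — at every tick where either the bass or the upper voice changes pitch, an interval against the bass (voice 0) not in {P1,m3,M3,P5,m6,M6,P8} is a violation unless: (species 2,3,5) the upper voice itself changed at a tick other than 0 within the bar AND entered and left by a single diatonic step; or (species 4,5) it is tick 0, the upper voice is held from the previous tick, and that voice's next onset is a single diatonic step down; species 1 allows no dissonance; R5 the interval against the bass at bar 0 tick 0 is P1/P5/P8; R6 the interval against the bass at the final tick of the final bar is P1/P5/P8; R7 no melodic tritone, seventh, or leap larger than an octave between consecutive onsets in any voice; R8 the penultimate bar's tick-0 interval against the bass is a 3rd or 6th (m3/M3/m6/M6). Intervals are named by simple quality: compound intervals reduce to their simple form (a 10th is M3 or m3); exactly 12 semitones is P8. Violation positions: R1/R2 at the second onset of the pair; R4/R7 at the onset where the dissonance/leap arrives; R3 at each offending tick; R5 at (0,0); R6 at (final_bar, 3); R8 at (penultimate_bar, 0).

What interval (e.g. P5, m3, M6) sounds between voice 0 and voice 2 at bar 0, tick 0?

voice 0=C3 voice 2=G4 -> P5

P5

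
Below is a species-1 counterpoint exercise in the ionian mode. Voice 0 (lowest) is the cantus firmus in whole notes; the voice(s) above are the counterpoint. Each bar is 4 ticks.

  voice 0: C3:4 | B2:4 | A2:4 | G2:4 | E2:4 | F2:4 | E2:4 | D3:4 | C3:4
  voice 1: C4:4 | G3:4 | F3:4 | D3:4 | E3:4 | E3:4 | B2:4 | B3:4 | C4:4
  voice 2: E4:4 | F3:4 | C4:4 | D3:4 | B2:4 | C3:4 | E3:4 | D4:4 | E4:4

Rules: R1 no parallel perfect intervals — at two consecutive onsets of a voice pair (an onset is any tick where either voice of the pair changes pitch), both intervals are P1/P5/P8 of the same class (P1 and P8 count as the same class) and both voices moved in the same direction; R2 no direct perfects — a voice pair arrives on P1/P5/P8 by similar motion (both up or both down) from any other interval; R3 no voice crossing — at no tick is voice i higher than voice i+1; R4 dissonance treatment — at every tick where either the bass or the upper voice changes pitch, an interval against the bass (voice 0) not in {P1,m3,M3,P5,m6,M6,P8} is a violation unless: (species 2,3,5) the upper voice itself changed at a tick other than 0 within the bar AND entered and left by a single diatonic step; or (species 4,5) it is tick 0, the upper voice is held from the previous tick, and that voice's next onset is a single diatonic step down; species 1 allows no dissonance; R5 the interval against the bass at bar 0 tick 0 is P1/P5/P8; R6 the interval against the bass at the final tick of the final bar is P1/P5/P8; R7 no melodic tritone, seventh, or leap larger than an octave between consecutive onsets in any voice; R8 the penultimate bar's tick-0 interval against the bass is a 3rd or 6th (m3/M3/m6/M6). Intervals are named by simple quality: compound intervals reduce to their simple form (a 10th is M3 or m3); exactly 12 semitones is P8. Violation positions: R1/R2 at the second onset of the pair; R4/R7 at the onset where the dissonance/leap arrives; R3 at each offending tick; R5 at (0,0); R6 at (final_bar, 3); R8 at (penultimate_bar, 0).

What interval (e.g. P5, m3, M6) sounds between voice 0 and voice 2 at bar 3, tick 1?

P5

voice 0=G2 voice 2=D3 -> P5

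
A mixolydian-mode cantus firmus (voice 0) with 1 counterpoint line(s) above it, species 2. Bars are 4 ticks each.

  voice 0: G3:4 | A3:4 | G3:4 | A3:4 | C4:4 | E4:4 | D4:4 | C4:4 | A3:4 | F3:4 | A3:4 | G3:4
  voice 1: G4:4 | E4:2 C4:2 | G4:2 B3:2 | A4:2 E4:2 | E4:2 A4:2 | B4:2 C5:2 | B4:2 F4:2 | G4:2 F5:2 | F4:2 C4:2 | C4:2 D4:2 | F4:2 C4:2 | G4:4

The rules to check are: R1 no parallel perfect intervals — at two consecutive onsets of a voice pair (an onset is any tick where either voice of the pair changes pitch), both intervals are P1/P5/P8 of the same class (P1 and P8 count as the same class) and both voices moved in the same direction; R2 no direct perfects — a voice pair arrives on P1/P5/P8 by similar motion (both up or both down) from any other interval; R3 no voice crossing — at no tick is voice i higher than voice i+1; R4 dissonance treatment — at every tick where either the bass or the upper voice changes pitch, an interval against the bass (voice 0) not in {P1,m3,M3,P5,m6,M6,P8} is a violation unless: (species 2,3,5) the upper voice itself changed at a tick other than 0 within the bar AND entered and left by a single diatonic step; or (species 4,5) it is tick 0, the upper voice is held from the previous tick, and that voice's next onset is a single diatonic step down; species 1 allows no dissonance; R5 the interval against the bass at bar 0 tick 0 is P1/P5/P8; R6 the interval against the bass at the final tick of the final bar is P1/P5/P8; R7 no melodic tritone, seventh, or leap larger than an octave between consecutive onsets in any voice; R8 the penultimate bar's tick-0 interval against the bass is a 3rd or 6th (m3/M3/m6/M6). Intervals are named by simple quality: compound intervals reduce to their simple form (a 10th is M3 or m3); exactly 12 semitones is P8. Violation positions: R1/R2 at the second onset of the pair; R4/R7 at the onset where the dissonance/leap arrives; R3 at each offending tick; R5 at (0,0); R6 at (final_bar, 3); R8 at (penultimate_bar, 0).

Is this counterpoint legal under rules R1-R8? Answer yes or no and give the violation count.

bar 0: v0=G3 v1=G4 (P8)
bar 1: v0=A3 v1=E4 (P5)
bar 2: v0=G3 v1=G4 (P8)
bar 3: v0=A3 v1=A4 (P8)
bar 4: v0=C4 v1=E4 (M3)
bar 5: v0=E4 v1=B4 (P5)
bar 6: v0=D4 v1=B4 (M6)
bar 7: v0=C4 v1=G4 (P5)
bar 8: v0=A3 v1=F4 (m6)
bar 9: v0=F3 v1=C4 (P5)
bar 10: v0=A3 v1=F4 (m6)
bar 11: v0=G3 v1=G4 (P8)
  R2 @ bar3.0: G3/B3 M3 -> A3/A4 P8 similar
  R7 @ bar3.0: B3->A4 leap 10st
  R2 @ bar5.0: C4/A4 M6 -> E4/B4 P5 similar
  R7 @ bar6.2: B4->F4 leap 6st
  R4 @ bar7.2: C4/F5 P4 untreated
  R7 @ bar7.2: G4->F5 leap 10st

No (6 violations)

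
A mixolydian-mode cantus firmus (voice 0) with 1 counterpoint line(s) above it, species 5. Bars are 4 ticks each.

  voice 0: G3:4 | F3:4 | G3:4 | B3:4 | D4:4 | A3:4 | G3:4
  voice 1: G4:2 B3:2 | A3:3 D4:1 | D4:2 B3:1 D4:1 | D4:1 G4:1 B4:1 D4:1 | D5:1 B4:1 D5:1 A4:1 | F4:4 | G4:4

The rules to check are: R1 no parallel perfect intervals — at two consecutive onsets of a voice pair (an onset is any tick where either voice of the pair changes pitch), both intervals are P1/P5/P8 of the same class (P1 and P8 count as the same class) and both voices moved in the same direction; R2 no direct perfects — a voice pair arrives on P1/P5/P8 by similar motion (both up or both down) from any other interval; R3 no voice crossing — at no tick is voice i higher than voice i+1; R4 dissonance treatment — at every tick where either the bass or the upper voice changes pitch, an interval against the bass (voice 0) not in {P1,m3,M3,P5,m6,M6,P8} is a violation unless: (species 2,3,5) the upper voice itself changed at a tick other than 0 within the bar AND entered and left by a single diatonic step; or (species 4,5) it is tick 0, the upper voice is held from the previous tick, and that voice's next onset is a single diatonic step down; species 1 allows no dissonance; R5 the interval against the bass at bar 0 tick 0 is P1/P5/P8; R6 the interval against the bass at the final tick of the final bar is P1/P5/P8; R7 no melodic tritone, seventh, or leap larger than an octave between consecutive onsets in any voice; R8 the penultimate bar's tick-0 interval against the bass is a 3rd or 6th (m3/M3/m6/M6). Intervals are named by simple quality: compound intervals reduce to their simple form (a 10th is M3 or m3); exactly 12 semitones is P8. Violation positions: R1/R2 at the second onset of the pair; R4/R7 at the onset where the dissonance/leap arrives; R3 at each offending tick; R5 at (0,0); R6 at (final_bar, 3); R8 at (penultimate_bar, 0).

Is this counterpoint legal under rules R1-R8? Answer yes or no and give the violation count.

bar 0: v0=G3 v1=G4 (P8)
bar 1: v0=F3 v1=A3 (M3)
bar 2: v0=G3 v1=D4 (P5)
bar 3: v0=B3 v1=D4 (m3)
bar 4: v0=D4 v1=D5 (P8)
bar 5: v0=A3 v1=F4 (m6)
bar 6: v0=G3 v1=G4 (P8)
  R2 @ bar4.0: B3/D4 m3 -> D4/D5 P8 similar

No (1 violations)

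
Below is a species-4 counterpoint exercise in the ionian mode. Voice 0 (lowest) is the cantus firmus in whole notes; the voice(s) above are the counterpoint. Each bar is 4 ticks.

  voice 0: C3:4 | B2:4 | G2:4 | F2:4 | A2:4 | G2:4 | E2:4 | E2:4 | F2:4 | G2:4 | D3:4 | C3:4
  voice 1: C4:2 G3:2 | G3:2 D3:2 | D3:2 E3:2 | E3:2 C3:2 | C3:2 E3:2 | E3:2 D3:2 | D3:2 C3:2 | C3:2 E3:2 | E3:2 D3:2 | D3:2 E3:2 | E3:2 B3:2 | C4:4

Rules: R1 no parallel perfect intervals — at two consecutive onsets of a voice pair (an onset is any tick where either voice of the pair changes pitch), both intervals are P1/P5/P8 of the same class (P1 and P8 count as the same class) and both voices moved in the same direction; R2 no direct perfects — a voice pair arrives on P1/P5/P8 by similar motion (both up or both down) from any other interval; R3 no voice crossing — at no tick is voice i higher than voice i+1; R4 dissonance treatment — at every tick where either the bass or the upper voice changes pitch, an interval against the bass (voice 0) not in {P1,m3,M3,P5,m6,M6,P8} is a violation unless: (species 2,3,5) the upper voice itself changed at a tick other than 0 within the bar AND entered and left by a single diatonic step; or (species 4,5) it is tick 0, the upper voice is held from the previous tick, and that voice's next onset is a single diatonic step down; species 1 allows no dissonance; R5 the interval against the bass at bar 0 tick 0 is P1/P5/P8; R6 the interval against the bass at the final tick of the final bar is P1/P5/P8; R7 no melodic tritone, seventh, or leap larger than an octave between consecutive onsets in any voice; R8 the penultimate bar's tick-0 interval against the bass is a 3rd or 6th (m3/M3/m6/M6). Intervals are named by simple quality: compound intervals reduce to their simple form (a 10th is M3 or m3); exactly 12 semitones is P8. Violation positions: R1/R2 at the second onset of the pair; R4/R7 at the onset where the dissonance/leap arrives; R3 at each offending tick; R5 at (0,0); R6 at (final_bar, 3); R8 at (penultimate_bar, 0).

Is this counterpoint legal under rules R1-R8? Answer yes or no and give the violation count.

No (3 violations)

bar 0: v0=C3 v1=C4 (P8)
bar 1: v0=B2 v1=G3 (m6)
bar 2: v0=G2 v1=D3 (P5)
bar 3: v0=F2 v1=E3 (M7)
bar 4: v0=A2 v1=C3 (m3)
bar 5: v0=G2 v1=E3 (M6)
bar 6: v0=E2 v1=D3 (m7)
bar 7: v0=E2 v1=C3 (m6)
bar 8: v0=F2 v1=E3 (M7)
bar 9: v0=G2 v1=D3 (P5)
bar 10: v0=D3 v1=E3 (M2)
bar 11: v0=C3 v1=C4 (P8)
  R4 @ bar3.0: F2/E3 M7 untreated
  R4 @ bar10.0: D3/E3 M2 untreated
  R8 @ bar10.0: penult M2 not 3rd/6th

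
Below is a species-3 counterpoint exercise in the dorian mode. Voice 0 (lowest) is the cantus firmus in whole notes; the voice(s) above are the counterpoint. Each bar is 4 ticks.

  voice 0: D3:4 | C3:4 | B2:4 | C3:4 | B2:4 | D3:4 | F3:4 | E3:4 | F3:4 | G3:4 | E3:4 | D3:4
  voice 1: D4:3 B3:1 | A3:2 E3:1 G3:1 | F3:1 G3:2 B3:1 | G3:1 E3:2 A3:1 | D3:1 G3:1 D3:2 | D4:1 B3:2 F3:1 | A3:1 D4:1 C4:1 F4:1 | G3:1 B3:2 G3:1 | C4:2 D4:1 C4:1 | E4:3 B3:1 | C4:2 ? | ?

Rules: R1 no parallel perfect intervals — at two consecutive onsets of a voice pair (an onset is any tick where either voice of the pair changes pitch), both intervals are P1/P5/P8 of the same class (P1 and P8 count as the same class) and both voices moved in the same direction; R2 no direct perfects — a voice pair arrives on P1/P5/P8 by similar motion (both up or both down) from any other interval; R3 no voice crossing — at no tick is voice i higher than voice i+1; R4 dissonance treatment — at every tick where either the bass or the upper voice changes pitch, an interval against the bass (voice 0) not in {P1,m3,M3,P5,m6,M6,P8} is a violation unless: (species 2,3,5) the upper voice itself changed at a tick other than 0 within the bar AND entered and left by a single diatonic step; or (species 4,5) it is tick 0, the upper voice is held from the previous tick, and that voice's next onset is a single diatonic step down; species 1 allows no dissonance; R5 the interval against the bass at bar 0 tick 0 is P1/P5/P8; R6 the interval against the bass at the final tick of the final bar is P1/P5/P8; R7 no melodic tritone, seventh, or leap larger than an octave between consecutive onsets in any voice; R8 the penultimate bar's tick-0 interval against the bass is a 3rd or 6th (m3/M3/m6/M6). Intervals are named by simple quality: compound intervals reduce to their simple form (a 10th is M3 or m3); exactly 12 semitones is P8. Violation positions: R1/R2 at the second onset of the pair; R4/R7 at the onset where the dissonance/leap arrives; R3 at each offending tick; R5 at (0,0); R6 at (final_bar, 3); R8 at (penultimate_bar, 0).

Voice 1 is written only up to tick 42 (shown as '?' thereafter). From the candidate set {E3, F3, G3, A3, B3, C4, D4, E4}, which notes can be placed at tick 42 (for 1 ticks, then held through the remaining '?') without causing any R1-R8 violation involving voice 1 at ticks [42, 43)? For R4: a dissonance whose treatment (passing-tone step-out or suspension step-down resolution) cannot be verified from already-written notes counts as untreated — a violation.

E3: legal
F3: violates R4
G3: legal
A3: violates R4
B3: legal
C4: legal
D4: violates R4
E4: legal

{B3, C4, E3, E4, G3}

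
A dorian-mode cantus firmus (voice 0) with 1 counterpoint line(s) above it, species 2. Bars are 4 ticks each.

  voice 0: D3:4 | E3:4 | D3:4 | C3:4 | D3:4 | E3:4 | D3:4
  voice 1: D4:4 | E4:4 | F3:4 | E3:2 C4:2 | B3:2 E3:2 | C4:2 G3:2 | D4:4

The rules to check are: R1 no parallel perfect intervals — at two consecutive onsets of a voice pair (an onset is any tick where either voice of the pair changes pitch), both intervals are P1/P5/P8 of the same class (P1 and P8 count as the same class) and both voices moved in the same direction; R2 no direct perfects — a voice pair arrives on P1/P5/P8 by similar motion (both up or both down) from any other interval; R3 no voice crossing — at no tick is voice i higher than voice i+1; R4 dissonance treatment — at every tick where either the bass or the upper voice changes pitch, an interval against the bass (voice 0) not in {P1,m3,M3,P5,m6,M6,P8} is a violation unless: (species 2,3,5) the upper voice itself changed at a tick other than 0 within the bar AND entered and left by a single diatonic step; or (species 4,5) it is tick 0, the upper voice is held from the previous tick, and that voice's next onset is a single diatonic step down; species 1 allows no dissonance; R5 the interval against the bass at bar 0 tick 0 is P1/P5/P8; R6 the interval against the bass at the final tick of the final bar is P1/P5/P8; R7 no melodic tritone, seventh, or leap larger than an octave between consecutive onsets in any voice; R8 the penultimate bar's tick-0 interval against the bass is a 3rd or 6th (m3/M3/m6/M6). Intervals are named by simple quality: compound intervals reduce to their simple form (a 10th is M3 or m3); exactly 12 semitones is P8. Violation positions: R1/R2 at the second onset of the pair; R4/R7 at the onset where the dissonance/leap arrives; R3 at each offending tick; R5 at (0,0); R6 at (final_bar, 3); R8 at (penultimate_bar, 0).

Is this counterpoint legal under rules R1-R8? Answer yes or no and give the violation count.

bar 0: v0=D3 v1=D4 (P8)
bar 1: v0=E3 v1=E4 (P8)
bar 2: v0=D3 v1=F3 (m3)
bar 3: v0=C3 v1=E3 (M3)
bar 4: v0=D3 v1=B3 (M6)
bar 5: v0=E3 v1=C4 (m6)
bar 6: v0=D3 v1=D4 (P8)
  R1 @ bar1.0: D3/D4 P8 -> E3/E4 P8 similar
  R7 @ bar2.0: E4->F3 leap 11st
  R4 @ bar4.2: D3/E3 M2 untreated

No (3 violations)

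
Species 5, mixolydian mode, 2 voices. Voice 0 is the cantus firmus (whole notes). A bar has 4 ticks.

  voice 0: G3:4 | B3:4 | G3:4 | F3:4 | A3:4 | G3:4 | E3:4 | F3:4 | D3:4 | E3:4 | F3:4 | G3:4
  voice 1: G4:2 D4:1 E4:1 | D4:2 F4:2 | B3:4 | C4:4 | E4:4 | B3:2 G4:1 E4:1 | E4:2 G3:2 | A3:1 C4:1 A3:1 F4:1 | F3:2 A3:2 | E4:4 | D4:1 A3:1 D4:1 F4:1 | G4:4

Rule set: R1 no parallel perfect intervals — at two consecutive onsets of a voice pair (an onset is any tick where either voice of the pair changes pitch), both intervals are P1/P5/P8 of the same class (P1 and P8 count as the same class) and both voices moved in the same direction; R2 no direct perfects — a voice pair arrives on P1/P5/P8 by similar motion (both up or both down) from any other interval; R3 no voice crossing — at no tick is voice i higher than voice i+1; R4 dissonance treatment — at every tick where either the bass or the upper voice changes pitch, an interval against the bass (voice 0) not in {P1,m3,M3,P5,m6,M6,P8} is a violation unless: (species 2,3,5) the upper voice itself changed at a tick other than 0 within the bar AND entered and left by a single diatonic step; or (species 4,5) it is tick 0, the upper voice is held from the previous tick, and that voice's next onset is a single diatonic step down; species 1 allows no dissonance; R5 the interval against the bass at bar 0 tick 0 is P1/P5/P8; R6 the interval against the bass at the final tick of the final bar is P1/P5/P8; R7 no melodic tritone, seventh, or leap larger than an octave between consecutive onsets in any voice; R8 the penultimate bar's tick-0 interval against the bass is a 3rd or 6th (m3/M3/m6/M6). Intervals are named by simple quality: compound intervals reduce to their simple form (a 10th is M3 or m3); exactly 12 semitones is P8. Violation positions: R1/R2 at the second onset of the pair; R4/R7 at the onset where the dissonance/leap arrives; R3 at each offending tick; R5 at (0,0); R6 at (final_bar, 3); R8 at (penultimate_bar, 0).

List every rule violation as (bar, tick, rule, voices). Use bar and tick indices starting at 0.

bar 0: v0=G3 v1=G4 downbeat P8
bar 1: v0=B3 v1=D4 downbeat m3
bar 2: v0=G3 v1=B3 downbeat M3
bar 3: v0=F3 v1=C4 downbeat P5
bar 4: v0=A3 v1=E4 downbeat P5
bar 5: v0=G3 v1=B3 downbeat M3
bar 6: v0=E3 v1=E4 downbeat P8
bar 7: v0=F3 v1=A3 downbeat M3
bar 8: v0=D3 v1=F3 downbeat m3
bar 9: v0=E3 v1=E4 downbeat P8
bar 10: v0=F3 v1=D4 downbeat M6
bar 11: v0=G3 v1=G4 downbeat P8
  -> R4 @ bar 1 tick 2 v(0, 1): B3/F4 TT untreated
  -> R7 @ bar 2 tick 0 v(1,): F4->B3 leap 6st
  -> R1 @ bar 4 tick 0 v(0, 1): F3/C4 P5 -> A3/E4 P5 similar
  -> R2 @ bar 9 tick 0 v(0, 1): D3/A3 P5 -> E3/E4 P8 similar
  -> R1 @ bar 11 tick 0 v(0, 1): F3/F4 P8 -> G3/G4 P8 similar

(1, 2, R4, (0, 1))
(2, 0, R7, (1,))
(4, 0, R1, (0, 1))
(9, 0, R2, (0, 1))
(11, 0, R1, (0, 1))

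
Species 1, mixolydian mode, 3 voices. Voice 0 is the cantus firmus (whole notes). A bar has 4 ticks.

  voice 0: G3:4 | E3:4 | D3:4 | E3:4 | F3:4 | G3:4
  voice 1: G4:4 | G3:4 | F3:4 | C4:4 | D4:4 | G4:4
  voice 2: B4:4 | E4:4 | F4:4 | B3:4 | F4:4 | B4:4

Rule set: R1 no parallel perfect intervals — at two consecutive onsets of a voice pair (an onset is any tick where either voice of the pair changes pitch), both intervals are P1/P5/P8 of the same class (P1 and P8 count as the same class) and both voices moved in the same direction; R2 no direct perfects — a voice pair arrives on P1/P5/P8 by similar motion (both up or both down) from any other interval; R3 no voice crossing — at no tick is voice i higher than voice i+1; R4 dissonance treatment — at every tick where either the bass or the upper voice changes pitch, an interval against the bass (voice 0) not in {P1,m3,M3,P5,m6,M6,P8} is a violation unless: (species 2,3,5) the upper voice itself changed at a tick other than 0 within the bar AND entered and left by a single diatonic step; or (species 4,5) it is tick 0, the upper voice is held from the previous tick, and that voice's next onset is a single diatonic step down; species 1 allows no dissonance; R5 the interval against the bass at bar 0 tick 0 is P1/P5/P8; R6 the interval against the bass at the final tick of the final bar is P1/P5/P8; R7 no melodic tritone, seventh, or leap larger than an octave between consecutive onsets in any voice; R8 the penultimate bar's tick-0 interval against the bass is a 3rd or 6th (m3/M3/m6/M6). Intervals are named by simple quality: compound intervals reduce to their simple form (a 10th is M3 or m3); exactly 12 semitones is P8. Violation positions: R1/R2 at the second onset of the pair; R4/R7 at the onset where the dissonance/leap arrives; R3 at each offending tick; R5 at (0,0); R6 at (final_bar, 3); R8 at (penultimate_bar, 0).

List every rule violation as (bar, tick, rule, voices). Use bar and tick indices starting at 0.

(0, 0, R5, (0, 2))
(1, 0, R2, (0, 2))
(3, 0, R3, (1, 2))
(3, 0, R7, (2,))
(3, 1, R3, (1, 2))
(3, 2, R3, (1, 2))
(3, 3, R3, (1, 2))
(4, 0, R2, (0, 2))
(4, 0, R7, (2,))
(4, 0, R8, (0, 2))
(5, 0, R2, (0, 1))
(5, 0, R7, (2,))
(5, 3, R6, (0, 2))

bar 0: v0=G3 v1=G4 v2=B4 downbeat M3
bar 1: v0=E3 v1=G3 v2=E4 downbeat P8
bar 2: v0=D3 v1=F3 v2=F4 downbeat m3
bar 3: v0=E3 v1=C4 v2=B3 downbeat P5
bar 4: v0=F3 v1=D4 v2=F4 downbeat P8
bar 5: v0=G3 v1=G4 v2=B4 downbeat M3
  -> R5 @ bar 0 tick 0 v(0, 2): opens on M3
  -> R2 @ bar 1 tick 0 v(0, 2): G3/B4 M3 -> E3/E4 P8 similar
  -> R3 @ bar 3 tick 0 v(1, 2): C4 above B3
  -> R7 @ bar 3 tick 0 v(2,): F4->B3 leap 6st
  -> R3 @ bar 3 tick 1 v(1, 2): C4 above B3
  -> R3 @ bar 3 tick 2 v(1, 2): C4 above B3
  -> R3 @ bar 3 tick 3 v(1, 2): C4 above B3
  -> R2 @ bar 4 tick 0 v(0, 2): E3/B3 P5 -> F3/F4 P8 similar
  -> R7 @ bar 4 tick 0 v(2,): B3->F4 leap 6st
  -> R8 @ bar 4 tick 0 v(0, 2): penult P8 not 3rd/6th
  -> R2 @ bar 5 tick 0 v(0, 1): F3/D4 M6 -> G3/G4 P8 similar
  -> R7 @ bar 5 tick 0 v(2,): F4->B4 leap 6st
  -> R6 @ bar 5 tick 3 v(0, 2): closes on M3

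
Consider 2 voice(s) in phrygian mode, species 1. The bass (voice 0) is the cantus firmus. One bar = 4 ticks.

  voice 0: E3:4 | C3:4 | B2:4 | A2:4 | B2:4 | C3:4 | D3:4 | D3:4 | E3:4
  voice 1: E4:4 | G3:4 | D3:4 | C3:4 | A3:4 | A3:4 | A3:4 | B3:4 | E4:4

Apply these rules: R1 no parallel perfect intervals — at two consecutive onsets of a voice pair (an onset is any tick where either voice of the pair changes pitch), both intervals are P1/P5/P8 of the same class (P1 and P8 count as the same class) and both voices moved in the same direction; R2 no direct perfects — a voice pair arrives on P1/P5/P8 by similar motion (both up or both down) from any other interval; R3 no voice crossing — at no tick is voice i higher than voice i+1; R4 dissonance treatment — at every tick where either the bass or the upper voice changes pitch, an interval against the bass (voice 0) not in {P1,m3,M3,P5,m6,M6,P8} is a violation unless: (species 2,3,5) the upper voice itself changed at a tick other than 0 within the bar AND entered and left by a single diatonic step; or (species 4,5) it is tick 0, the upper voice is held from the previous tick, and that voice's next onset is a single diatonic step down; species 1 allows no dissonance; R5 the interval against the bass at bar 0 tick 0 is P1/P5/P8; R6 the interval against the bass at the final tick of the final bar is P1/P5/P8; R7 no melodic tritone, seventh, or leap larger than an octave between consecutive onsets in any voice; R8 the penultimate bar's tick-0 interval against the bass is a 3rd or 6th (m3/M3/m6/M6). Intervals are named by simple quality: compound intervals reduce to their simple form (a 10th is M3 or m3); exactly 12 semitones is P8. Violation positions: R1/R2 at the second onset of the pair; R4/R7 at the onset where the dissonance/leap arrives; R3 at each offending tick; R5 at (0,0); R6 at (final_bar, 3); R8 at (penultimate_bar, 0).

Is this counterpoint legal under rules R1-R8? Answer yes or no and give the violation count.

No (3 violations)

bar 0: v0=E3 v1=E4 (P8)
bar 1: v0=C3 v1=G3 (P5)
bar 2: v0=B2 v1=D3 (m3)
bar 3: v0=A2 v1=C3 (m3)
bar 4: v0=B2 v1=A3 (m7)
bar 5: v0=C3 v1=A3 (M6)
bar 6: v0=D3 v1=A3 (P5)
bar 7: v0=D3 v1=B3 (M6)
bar 8: v0=E3 v1=E4 (P8)
  R2 @ bar1.0: E3/E4 P8 -> C3/G3 P5 similar
  R4 @ bar4.0: B2/A3 m7 untreated
  R2 @ bar8.0: D3/B3 M6 -> E3/E4 P8 similar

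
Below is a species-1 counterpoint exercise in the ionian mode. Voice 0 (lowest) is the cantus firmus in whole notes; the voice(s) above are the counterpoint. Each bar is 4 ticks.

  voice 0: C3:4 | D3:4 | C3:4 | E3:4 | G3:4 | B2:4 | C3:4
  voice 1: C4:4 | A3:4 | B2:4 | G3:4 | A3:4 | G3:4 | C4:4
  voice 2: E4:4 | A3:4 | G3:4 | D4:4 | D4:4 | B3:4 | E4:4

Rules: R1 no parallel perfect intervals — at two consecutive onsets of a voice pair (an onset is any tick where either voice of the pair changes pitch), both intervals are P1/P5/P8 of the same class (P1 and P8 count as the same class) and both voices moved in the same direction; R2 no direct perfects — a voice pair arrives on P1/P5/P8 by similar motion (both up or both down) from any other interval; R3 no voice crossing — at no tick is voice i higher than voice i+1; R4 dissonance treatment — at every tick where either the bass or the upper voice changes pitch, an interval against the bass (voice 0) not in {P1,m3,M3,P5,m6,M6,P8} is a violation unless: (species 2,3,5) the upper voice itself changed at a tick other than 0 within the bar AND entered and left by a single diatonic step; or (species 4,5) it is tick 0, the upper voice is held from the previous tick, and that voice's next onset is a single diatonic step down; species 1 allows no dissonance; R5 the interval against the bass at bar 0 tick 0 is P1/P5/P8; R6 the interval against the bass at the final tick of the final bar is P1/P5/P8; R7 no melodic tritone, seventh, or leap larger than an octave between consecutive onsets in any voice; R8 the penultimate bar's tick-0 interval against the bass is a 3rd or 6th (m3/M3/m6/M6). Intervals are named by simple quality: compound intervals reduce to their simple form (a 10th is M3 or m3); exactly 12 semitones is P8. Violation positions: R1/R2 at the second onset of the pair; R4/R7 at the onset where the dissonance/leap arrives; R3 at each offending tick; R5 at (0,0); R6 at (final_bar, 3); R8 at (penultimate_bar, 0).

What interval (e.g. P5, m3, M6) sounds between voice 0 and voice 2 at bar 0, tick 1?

voice 0=C3 voice 2=E4 -> M3

M3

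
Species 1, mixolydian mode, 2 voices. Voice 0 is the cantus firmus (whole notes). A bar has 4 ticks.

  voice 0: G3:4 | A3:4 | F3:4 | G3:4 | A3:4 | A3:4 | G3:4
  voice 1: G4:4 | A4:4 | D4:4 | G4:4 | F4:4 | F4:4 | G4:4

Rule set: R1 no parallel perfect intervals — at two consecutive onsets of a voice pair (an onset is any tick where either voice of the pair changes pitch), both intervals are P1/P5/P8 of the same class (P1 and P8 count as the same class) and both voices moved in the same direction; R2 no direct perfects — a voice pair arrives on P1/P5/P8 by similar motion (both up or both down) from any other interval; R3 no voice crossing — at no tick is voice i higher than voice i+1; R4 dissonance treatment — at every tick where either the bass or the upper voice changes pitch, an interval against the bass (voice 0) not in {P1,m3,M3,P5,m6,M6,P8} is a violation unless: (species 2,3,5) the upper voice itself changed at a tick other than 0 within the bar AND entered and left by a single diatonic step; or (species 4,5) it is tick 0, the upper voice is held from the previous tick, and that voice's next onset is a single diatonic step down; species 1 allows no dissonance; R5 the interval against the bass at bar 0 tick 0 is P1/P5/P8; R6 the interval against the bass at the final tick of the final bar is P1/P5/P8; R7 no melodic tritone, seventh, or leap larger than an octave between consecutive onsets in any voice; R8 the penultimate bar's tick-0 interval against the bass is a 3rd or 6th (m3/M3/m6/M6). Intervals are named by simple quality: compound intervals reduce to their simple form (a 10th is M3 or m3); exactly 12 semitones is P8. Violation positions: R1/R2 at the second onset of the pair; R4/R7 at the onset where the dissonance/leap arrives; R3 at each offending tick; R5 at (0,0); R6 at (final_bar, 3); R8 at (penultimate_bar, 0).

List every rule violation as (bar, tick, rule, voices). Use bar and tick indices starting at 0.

bar 0: v0=G3 v1=G4 downbeat P8
bar 1: v0=A3 v1=A4 downbeat P8
bar 2: v0=F3 v1=D4 downbeat M6
bar 3: v0=G3 v1=G4 downbeat P8
bar 4: v0=A3 v1=F4 downbeat m6
bar 5: v0=A3 v1=F4 downbeat m6
bar 6: v0=G3 v1=G4 downbeat P8
  -> R1 @ bar 1 tick 0 v(0, 1): G3/G4 P8 -> A3/A4 P8 similar
  -> R2 @ bar 3 tick 0 v(0, 1): F3/D4 M6 -> G3/G4 P8 similar

(1, 0, R1, (0, 1))
(3, 0, R2, (0, 1))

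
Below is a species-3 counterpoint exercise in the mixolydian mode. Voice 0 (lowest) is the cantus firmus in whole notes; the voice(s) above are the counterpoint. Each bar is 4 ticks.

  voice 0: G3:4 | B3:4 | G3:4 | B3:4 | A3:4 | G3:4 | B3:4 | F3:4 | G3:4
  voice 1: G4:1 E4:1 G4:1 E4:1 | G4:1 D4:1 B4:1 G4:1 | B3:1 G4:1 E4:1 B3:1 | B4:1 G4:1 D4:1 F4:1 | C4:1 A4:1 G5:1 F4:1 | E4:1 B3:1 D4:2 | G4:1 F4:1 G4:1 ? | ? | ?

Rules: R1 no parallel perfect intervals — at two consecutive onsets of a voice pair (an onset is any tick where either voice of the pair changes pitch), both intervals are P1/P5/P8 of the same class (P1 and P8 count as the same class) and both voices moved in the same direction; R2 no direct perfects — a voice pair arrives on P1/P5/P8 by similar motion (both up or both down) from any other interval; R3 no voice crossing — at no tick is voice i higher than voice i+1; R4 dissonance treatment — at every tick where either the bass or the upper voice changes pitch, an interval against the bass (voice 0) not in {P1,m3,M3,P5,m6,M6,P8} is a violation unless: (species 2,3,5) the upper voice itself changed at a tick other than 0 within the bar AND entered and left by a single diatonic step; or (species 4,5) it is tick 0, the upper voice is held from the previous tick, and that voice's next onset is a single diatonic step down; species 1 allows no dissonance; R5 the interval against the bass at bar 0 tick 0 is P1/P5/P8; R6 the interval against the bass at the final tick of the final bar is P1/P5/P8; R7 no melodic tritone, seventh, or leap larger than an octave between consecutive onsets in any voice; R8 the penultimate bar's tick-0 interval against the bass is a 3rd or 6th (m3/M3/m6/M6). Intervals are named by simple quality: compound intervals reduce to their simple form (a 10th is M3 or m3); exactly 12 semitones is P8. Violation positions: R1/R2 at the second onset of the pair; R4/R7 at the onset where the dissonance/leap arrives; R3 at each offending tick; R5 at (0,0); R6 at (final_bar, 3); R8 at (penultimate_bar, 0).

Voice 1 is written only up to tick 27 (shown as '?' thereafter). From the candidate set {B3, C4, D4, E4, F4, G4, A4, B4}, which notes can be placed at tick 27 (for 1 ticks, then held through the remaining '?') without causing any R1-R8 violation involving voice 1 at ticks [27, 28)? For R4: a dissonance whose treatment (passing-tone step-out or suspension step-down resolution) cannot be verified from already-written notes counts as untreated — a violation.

B3: legal
C4: violates R4
D4: legal
E4: violates R4
F4: violates R4
G4: legal
A4: violates R4
B4: legal

{B3, B4, D4, G4}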